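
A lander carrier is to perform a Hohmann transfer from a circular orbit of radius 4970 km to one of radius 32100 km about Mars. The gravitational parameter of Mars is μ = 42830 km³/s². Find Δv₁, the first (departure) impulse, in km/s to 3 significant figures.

The Hohmann ellipse has a_t = (r₁ + r₂)/2 = 18535 km.
On the circular orbit at r = 4970 km, v_c = √(μ/r) = 2.9355930 km/s.
Transfer-orbit speed at the same r (vis-viva, a = a_t): v_t = √[μ(2/r − 1/a_t)] = 3.8632433 km/s.
Δv₁ = |v_t − v_c| = |3.8632433 − 2.9355930| = 0.9277 km/s.

Δv₁ = 0.928 km/s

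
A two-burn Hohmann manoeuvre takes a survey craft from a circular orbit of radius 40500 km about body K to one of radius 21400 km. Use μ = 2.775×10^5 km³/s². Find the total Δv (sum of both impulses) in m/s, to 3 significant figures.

Semi-major axis of the transfer orbit: a_t = (40500 + 21400)/2 = 30950 km.
Circular speed at r₁: v₁ = √(μ/r₁) = √(2.775×10^5/40500) = 2.618 km/s.
On the transfer ellipse at r₁, vis-viva gives v_a = √[μ(2/r₁ − 1/a_t)] = 2.177 km/s.
First burn Δv₁ = |v_a − v₁| = 0.4410 km/s.
At r₂, v₂ = √(μ/r₂) = 3.6010 km/s.
Transfer-orbit speed at r₂: v_p = √[μ(2/r₂ − 1/a_t)] = 4.1193 km/s.
Second burn Δv₂ = |v₂ − v_p| = 0.5183 km/s.
Δv = Δv₁ + Δv₂ = 0.4410 + 0.5183 = 0.9593 km/s.

Δv = 959 m/s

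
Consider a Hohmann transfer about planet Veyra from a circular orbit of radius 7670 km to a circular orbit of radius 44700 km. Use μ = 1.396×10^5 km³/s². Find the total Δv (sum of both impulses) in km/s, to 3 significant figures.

The Hohmann ellipse has a_t = (r₁ + r₂)/2 = 26185 km.
At r₁ the circular-orbit speed is v₁ = √(μ/r₁) = 4.266 km/s.
Transfer-orbit speed at r₁ (v² = μ(2/r − 1/a)): v_p = √[μ(2/r₁ − 1/a_t)] = 5.574 km/s.
First burn Δv₁ = |v_p − v₁| = 1.308 km/s.
At r₂, v₂ = √(μ/r₂) = 1.76721 km/s.
Transfer-orbit speed at r₂: v_a = √[μ(2/r₂ − 1/a_t)] = 0.956446 km/s.
Second burn Δv₂ = |v₂ − v_a| = 0.8108 km/s.
Total Δv = Δv₁ + Δv₂ = 2.119 km/s.

Δv = 2.12 km/s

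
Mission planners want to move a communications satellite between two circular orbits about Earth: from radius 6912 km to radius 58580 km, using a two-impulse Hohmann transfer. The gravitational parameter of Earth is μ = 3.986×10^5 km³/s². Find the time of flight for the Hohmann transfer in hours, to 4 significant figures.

t = 8.191 hours

Transfer-ellipse semi-major axis a_t = (r₁ + r₂)/2 = (6912 + 58580)/2 = 32746 km.
Transfer time t = π√(a_t³/μ) = π√((32746)³ / 3.986×10^5) = 29486 s.
Converting: 29486 s ÷ 3600 s/hour = 8.191 hours.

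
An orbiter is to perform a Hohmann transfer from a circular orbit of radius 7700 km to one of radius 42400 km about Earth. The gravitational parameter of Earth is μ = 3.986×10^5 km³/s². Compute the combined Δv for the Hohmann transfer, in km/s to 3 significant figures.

Δv = 3.53 km/s

The Hohmann ellipse has a_t = (r₁ + r₂)/2 = 25050 km.
At r₁ the circular-orbit speed is v₁ = √(μ/r₁) = 7.195 km/s.
On the transfer ellipse at r₁, vis-viva equation gives v_p = √[μ(2/r₁ − 1/a_t)] = 9.361 km/s.
First burn Δv₁ = |v_p − v₁| = 2.166 km/s.
Circular speed at r₂: v₂ = √(μ/r₂) = 3.066 km/s.
Transfer-orbit speed at r₂: v_a = √[μ(2/r₂ − 1/a_t)] = 1.700 km/s.
Second burn Δv₂ = |v₂ − v_a| = 1.366 km/s.
Δv = Δv₁ + Δv₂ = 2.166 + 1.366 = 3.532 km/s.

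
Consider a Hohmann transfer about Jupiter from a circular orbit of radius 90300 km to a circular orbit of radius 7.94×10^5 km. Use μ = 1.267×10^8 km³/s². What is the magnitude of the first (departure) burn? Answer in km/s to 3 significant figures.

The Hohmann ellipse has a_t = (r₁ + r₂)/2 = 4.4215×10^5 km.
On the circular orbit at r = 90300 km, v_c = √(μ/r) = 37.46 km/s.
Transfer-orbit speed at the same r (vis-viva, a = a_t): v_t = √[μ(2/r − 1/a_t)] = 50.20 km/s.
Δv₁ = |v_t − v_c| = |50.20 − 37.46| = 12.74 km/s.

Δv₁ = 12.7 km/s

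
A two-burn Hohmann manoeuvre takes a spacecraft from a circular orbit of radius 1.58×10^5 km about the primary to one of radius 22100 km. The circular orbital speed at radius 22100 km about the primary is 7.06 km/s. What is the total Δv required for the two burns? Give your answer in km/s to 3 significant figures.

Δv = 3.62 km/s

From the circular-orbit relation v² = μ/r at r = 22100 km: μ = v²r = (7.06)² × 22100 = 1.10154×10^6 km³/s².
Semi-major axis of the transfer orbit: a_t = (1.580×10^5 + 22100)/2 = 90050 km.
Circular speed at r₁: v₁ = √(μ/r₁) = √(1.10154×10^6/1.580×10^5) = 2.640 km/s.
On the transfer ellipse at r₁, vis-viva equation gives v_a = √[μ(2/r₁ − 1/a_t)] = 1.308 km/s.
First burn Δv₁ = |v_a − v₁| = 1.332 km/s.
At r₂, v₂ = √(μ/r₂) = 7.060 km/s.
Transfer-orbit speed at r₂: v_p = √[μ(2/r₂ − 1/a_t)] = 9.352 km/s.
Second burn Δv₂ = |v₂ − v_p| = 2.292 km/s.
Δv = Δv₁ + Δv₂ = 1.332 + 2.292 = 3.624 km/s.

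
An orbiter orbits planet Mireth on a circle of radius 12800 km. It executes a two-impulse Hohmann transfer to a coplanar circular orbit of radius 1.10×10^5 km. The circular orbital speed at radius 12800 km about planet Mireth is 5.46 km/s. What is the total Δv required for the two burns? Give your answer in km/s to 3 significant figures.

From the circular-orbit relation v² = μ/r at r = 12800 km: μ = v²r = (5.46)² × 12800 = 3.81588×10^5 km³/s².
The Hohmann ellipse has a_t = (r₁ + r₂)/2 = 61400 km.
At r₁ the circular-orbit speed is v₁ = √(μ/r₁) = 5.460 km/s.
On the transfer ellipse at r₁, vis-viva gives v_p = √[μ(2/r₁ − 1/a_t)] = 7.308 km/s.
First burn Δv₁ = |v_p − v₁| = 1.848 km/s.
Circular speed at r₂: v₂ = √(μ/r₂) = 1.8625 km/s.
Transfer-orbit speed at r₂: v_a = √[μ(2/r₂ − 1/a_t)] = 0.85040 km/s.
Second burn Δv₂ = |v₂ − v_a| = 1.012 km/s.
Total Δv = Δv₁ + Δv₂ = 2.860 km/s.

Δv = 2.86 km/s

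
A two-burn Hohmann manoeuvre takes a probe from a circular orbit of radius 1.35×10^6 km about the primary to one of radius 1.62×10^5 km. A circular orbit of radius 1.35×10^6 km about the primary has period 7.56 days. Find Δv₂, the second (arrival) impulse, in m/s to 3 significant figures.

From Kepler's third law T² = 4π²r³/μ at r = 1.35×10^6 km, T = 7.56 days = 7.56 × 86400 s = 6.53184×10^5 s: μ = 4π²r³/T² = 2.27662×10^8 km³/s².
Transfer-ellipse semi-major axis a_t = (r₁ + r₂)/2 = (1.350×10^6 + 1.620×10^5)/2 = 7.560×10^5 km.
On the circular orbit at r = 1.620×10^5 km, v_c = √(μ/r) = 37.488 km/s.
Transfer-orbit speed at the same r (vis-viva, a = a_t): v_t = √[μ(2/r − 1/a_t)] = 50.095 km/s.
Δv₂ = |v_t − v_c| = |50.095 − 37.488| = 12.61 km/s.

Δv₂ = 12600 m/s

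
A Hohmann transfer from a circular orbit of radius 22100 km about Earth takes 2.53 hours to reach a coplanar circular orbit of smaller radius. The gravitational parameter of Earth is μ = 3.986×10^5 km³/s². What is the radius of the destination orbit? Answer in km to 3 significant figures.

Transfer time t = 2.53 hours = 9108 s, and t = π√(a_t³/μ).
So a_t = (μ t²/π²)^(1/3) = (3.986×10^5 × (9108)² / π²)^(1/3) = 14963 km.
Since a_t = (r₁ + r₂)/2, r₂ = 2a_t − r₁ = 2×14963 − 22100 = 7826 km.

r₂ = 7830 km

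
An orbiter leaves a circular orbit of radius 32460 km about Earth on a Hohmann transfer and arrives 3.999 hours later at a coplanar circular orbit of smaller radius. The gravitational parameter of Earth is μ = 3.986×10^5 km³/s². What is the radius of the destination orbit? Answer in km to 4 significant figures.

r₂ = 8148 km

Transfer time t = 3.999 hours = 14396.4 s, and t = π√(a_t³/μ).
So a_t = (μ t²/π²)^(1/3) = (3.986×10^5 × (14396.4)² / π²)^(1/3) = 20304 km.
Since a_t = (r₁ + r₂)/2, r₂ = 2a_t − r₁ = 2×20304 − 32460 = 8148 km.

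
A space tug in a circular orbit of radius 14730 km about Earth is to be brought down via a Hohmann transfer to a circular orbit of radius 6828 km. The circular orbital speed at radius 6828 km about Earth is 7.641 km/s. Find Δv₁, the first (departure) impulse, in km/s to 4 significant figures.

Δv₁ = 1.062 km/s

From the circular-orbit relation v² = μ/r at r = 6828 km: μ = v²r = (7.641)² × 6828 = 3.98652×10^5 km³/s².
The Hohmann ellipse has a_t = (r₁ + r₂)/2 = 10779 km.
On the circular orbit at r = 14730 km, v_c = √(μ/r) = 5.2023 km/s.
Transfer-orbit speed at the same r (vis-viva, a = a_t): v_t = √[μ(2/r − 1/a_t)] = 4.1405 km/s.
Δv₁ = |v_t − v_c| = |4.1405 − 5.2023| = 1.062 km/s.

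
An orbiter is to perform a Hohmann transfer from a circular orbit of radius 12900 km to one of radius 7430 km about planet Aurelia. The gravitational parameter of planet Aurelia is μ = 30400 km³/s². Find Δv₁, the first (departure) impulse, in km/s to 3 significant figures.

Δv₁ = 0.223 km/s

The Hohmann ellipse has a_t = (r₁ + r₂)/2 = 10165 km.
On the circular orbit at r = 12900 km, v_c = √(μ/r) = 1.5351 km/s.
Transfer-orbit speed at the same r (vis-viva, a = a_t): v_t = √[μ(2/r − 1/a_t)] = 1.3124 km/s.
Δv₁ = |v_t − v_c| = |1.3124 − 1.5351| = 0.2227 km/s.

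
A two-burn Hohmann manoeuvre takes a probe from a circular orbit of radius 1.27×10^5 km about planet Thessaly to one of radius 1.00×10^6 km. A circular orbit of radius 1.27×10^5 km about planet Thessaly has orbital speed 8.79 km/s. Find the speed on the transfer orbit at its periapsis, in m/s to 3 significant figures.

From the circular-orbit relation v² = μ/r at r = 1.27×10^5 km: μ = v²r = (8.79)² × 1.27×10^5 = 9.81254×10^6 km³/s².
Transfer-ellipse semi-major axis a_t = (r₁ + r₂)/2 = (1.270×10^5 + 1.000×10^6)/2 = 5.635×10^5 km.
The periapsis of the transfer ellipse is at r = 1.270×10^5 km.
Vis-viva: v = √[μ(2/r − 1/a_t)] = √[9.81254×10^6 × (2/1.270×10^5 − 1/5.635×10^5)] = 11.71 km/s.

v = 11700 m/s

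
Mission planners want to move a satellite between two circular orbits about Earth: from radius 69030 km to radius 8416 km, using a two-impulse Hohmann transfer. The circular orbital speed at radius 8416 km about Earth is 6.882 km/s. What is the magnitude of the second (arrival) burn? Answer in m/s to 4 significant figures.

From the circular-orbit relation v² = μ/r at r = 8416 km: μ = v²r = (6.882)² × 8416 = 3.98598×10^5 km³/s².
Transfer-ellipse semi-major axis a_t = (r₁ + r₂)/2 = (69030 + 8416)/2 = 38723 km.
On the circular orbit at r = 8416 km, v_c = √(μ/r) = 6.882 km/s.
Vis-viva on the transfer ellipse at r = 8416 km gives v_t = √[μ(2/r − 1/a_t)] = 9.189 km/s.
Δv₂ = |v_t − v_c| = |9.189 − 6.882| = 2.307 km/s.

Δv₂ = 2307 m/s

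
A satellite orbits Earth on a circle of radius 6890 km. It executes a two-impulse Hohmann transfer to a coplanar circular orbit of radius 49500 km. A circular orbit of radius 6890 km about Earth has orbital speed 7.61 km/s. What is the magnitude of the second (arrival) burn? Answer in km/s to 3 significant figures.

From the circular-orbit relation v² = μ/r at r = 6890 km: μ = v²r = (7.61)² × 6890 = 3.99014×10^5 km³/s².
The Hohmann ellipse has a_t = (r₁ + r₂)/2 = 28195 km.
Circular speed at r = 49500 km: v_c = √(μ/r) = 2.8392 km/s.
Vis-viva on the transfer ellipse at r = 49500 km gives v_t = √[μ(2/r − 1/a_t)] = 1.4035 km/s.
Δv₂ = |v_t − v_c| = |1.4035 − 2.8392| = 1.436 km/s.

Δv₂ = 1.44 km/s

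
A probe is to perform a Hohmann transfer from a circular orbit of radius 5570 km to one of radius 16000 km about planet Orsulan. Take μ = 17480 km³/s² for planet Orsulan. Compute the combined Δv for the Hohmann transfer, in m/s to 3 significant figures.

Δv = 680 m/s

The Hohmann ellipse has a_t = (r₁ + r₂)/2 = 10785 km.
At r₁ the circular-orbit speed is v₁ = √(μ/r₁) = 1.7715 km/s.
Transfer-orbit speed at r₁ (v² = μ(2/r − 1/a)): v_p = √[μ(2/r₁ − 1/a_t)] = 2.1577 km/s.
First burn Δv₁ = |v_p − v₁| = 0.3862 km/s.
Circular speed at r₂: v₂ = √(μ/r₂) = 1.04523 km/s.
Transfer-orbit speed at r₂: v_a = √[μ(2/r₂ − 1/a_t)] = 0.751153 km/s.
Second burn Δv₂ = |v₂ − v_a| = 0.2941 km/s.
Total Δv = Δv₁ + Δv₂ = 0.6803 km/s.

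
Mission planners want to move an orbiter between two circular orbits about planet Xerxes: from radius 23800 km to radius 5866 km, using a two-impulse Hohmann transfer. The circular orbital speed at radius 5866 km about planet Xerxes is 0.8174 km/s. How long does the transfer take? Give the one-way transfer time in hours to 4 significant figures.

From the circular-orbit relation v² = μ/r at r = 5866 km: μ = v²r = (0.8174)² × 5866 = 3919.33 km³/s².
Transfer-ellipse semi-major axis a_t = (r₁ + r₂)/2 = (23800 + 5866)/2 = 14833 km.
By Kepler's third law the transfer-orbit period is T = 2π√(a_t³/μ), so t = T/2 = 90650 s.
Converting: 90650 s ÷ 3600 s/hour = 25.18 hours.

t = 25.18 hours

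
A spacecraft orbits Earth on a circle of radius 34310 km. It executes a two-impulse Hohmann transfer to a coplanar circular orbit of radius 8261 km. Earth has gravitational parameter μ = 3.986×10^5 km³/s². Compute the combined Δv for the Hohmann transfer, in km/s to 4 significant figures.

Transfer-ellipse semi-major axis a_t = (r₁ + r₂)/2 = (34310 + 8261)/2 = 21285.5 km.
Circular speed at r₁: v₁ = √(μ/r₁) = √(3.986×10^5/34310) = 3.408 km/s.
On the transfer ellipse at r₁, vis-viva gives v_a = √[μ(2/r₁ − 1/a_t)] = 2.123 km/s.
First burn Δv₁ = |v_a − v₁| = 1.285 km/s.
At r₂, v₂ = √(μ/r₂) = 6.946 km/s.
Transfer-orbit speed at r₂: v_p = √[μ(2/r₂ − 1/a_t)] = 8.819 km/s.
Second burn Δv₂ = |v₂ − v_p| = 1.873 km/s.
Δv = Δv₁ + Δv₂ = 1.285 + 1.873 = 3.158 km/s.

Δv = 3.158 km/s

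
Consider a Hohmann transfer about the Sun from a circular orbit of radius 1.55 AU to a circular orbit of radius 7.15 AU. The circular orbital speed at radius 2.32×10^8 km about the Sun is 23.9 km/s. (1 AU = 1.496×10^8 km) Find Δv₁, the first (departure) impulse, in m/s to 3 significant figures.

Δv₁ = 6740 m/s

From the circular-orbit relation v² = μ/r at r = 2.32×10^8 km: μ = v²r = (23.9)² × 2.32×10^8 = 1.32521×10^11 km³/s².
In km: r₁ = 1.55 × 1.496×10^8 = 2.3188×10^8 km; r₂ = 7.15 × 1.496×10^8 = 1.06964×10^9 km.
Semi-major axis of the transfer orbit: a_t = (2.3188×10^8 + 1.06964×10^9)/2 = 6.5076×10^8 km.
On the circular orbit at r = 2.3188×10^8 km, v_c = √(μ/r) = 23.906 km/s.
Transfer-orbit speed at the same r (vis-viva, a = a_t): v_t = √[μ(2/r − 1/a_t)] = 30.649 km/s.
Δv₁ = |v_t − v_c| = |30.649 − 23.906| = 6.743 km/s.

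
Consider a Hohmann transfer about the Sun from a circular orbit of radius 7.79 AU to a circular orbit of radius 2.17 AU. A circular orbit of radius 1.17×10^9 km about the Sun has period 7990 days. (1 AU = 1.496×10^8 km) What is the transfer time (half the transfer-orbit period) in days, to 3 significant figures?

t = 2030 days

From Kepler's third law T² = 4π²r³/μ at r = 1.17×10^9 km, T = 7990 days = 7990 × 86400 s = 6.90336×10^8 s: μ = 4π²r³/T² = 1.32677×10^11 km³/s².
In km: r₁ = 7.79 × 1.496×10^8 = 1.165384×10^9 km; r₂ = 2.17 × 1.496×10^8 = 3.24632×10^8 km.
Transfer-ellipse semi-major axis a_t = (r₁ + r₂)/2 = (1.165384×10^9 + 3.24632×10^8)/2 = 7.45008×10^8 km.
By Kepler's third law the transfer-orbit period is T = 2π√(a_t³/μ), so t = T/2 = 1.754×10^8 s.
Converting: 1.754×10^8 s ÷ 86400 s/day = 2030 days.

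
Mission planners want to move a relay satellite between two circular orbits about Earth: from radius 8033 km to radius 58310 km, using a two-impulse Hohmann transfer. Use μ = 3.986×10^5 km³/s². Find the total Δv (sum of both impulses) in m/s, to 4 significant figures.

Δv = 3623 m/s

Transfer-ellipse semi-major axis a_t = (r₁ + r₂)/2 = (8033 + 58310)/2 = 33171.5 km.
Circular speed at r₁: v₁ = √(μ/r₁) = √(3.986×10^5/8033) = 7.044 km/s.
Transfer-orbit speed at r₁ (vis-viva): v_p = √[μ(2/r₁ − 1/a_t)] = 9.339 km/s.
First burn Δv₁ = |v_p − v₁| = 2.295 km/s.
At r₂, v₂ = √(μ/r₂) = 2.615 km/s.
Transfer-orbit speed at r₂: v_a = √[μ(2/r₂ − 1/a_t)] = 1.287 km/s.
Second burn Δv₂ = |v₂ − v_a| = 1.328 km/s.
Total Δv = Δv₁ + Δv₂ = 3.623 km/s.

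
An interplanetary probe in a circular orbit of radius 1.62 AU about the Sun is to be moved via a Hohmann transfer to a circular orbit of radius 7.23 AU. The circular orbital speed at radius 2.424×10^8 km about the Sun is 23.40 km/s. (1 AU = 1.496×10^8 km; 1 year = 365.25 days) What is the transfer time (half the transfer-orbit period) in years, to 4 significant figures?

t = 4.654 years

From the circular-orbit relation v² = μ/r at r = 2.424×10^8 km: μ = v²r = (23.40)² × 2.424×10^8 = 1.32729×10^11 km³/s².
In km: r₁ = 1.62 × 1.496×10^8 = 2.42352×10^8 km; r₂ = 7.23 × 1.496×10^8 = 1.081608×10^9 km.
Transfer-ellipse semi-major axis a_t = (r₁ + r₂)/2 = (2.42352×10^8 + 1.081608×10^9)/2 = 6.6198×10^8 km.
Half the transfer-orbit period gives t = π√(a_t³/μ) = 1.4687×10^8 s.
Converting: 1.4687×10^8 s ÷ 3.15576×10^7 s/year (365.25 × 86400) = 4.654 years.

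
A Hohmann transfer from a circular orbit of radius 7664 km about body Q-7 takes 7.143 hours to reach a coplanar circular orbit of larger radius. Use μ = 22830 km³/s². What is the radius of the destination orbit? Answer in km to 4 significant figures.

Transfer time t = 7.143 hours = 25714.8 s, and t = π√(a_t³/μ).
So a_t = (μ t²/π²)^(1/3) = (22830 × (25714.8)² / π²)^(1/3) = 11522 km.
Since a_t = (r₁ + r₂)/2, r₂ = 2a_t − r₁ = 2×11522 − 7664 = 15380 km.

r₂ = 15380 km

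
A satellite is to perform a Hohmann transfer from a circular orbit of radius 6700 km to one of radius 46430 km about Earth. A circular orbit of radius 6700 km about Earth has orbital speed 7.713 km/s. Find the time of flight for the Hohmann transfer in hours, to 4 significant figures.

From the circular-orbit relation v² = μ/r at r = 6700 km: μ = v²r = (7.713)² × 6700 = 3.98585×10^5 km³/s².
The Hohmann ellipse has a_t = (r₁ + r₂)/2 = 26565 km.
Transfer time t = π√(a_t³/μ) = π√((26565)³ / 3.98585×10^5) = 21545 s.
Converting: 21545 s ÷ 3600 s/hour = 5.985 hours.

t = 5.985 hours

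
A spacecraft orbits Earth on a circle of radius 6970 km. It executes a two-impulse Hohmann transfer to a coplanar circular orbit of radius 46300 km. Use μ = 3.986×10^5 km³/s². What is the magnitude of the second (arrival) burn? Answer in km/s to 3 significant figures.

The Hohmann ellipse has a_t = (r₁ + r₂)/2 = 26635 km.
On the circular orbit at r = 46300 km, v_c = √(μ/r) = 2.934 km/s.
Transfer-orbit speed at the same r (vis-viva, a = a_t): v_t = √[μ(2/r − 1/a_t)] = 1.501 km/s.
Δv₂ = |v_t − v_c| = |1.501 − 2.934| = 1.433 km/s.

Δv₂ = 1.43 km/s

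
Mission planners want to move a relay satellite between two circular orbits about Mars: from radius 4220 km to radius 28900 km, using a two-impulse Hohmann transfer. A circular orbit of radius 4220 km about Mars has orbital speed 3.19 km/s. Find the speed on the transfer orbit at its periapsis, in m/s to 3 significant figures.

v = 4210 m/s

From the circular-orbit relation v² = μ/r at r = 4220 km: μ = v²r = (3.19)² × 4220 = 42943.1 km³/s².
Transfer-ellipse semi-major axis a_t = (r₁ + r₂)/2 = (4220 + 28900)/2 = 16560 km.
The periapsis of the transfer ellipse is at r = 4220 km.
Applying v² = μ(2/r − 1/a_t): v = 4.214 km/s.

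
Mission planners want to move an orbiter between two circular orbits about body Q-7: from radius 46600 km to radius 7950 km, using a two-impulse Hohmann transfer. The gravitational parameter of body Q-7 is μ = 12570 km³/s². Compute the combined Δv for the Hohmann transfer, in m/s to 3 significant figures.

Transfer-ellipse semi-major axis a_t = (r₁ + r₂)/2 = (46600 + 7950)/2 = 27275 km.
Circular speed at r₁: v₁ = √(μ/r₁) = √(12570/46600) = 0.51937 km/s.
Transfer-orbit speed at r₁ (vis-viva): v_a = √[μ(2/r₁ − 1/a_t)] = 0.28040 km/s.
First burn Δv₁ = |v_a − v₁| = 0.23897 km/s.
At r₂, v₂ = √(μ/r₂) = 1.25743 km/s.
Transfer-orbit speed at r₂: v_p = √[μ(2/r₂ − 1/a_t)] = 1.64359 km/s.
Second burn Δv₂ = |v₂ − v_p| = 0.38616 km/s.
Total Δv = Δv₁ + Δv₂ = 0.6251 km/s.

Δv = 625 m/s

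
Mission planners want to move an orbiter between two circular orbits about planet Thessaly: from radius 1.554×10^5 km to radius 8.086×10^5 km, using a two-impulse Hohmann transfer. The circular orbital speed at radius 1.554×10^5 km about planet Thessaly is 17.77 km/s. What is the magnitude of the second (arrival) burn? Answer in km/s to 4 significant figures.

Δv₂ = 3.367 km/s

From the circular-orbit relation v² = μ/r at r = 1.554×10^5 km: μ = v²r = (17.77)² × 1.554×10^5 = 4.90711×10^7 km³/s².
Transfer-ellipse semi-major axis a_t = (r₁ + r₂)/2 = (1.554×10^5 + 8.086×10^5)/2 = 4.820×10^5 km.
Circular speed at r = 8.086×10^5 km: v_c = √(μ/r) = 7.790 km/s.
Transfer-orbit speed at the same r (vis-viva, a = a_t): v_t = √[μ(2/r − 1/a_t)] = 4.423 km/s.
Δv₂ = |v_t − v_c| = |4.423 − 7.790| = 3.367 km/s.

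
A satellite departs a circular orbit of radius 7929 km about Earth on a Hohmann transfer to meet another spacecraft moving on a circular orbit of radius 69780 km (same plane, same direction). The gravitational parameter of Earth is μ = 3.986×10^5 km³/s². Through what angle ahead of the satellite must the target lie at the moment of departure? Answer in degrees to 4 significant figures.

φ = 105.2°

The Hohmann ellipse has a_t = (r₁ + r₂)/2 = 38854.5 km.
The half-period of the transfer ellipse is t = π√(a_t³/μ) = 38110 s.
Target angular speed ω₂ = √(μ/r₂³) = 3.425×10^-5 rad/s.
Angle swept by the target during transfer: ω₂·t = 1.3053 rad = 74.79°.
The satellite traverses 180° on the transfer ellipse, so the target must lead by 180° − 74.79° = 105.2°.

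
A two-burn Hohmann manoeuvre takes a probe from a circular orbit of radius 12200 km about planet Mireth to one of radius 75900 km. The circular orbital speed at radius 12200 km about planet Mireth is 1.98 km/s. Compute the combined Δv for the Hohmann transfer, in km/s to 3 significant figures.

Δv = 0.995 km/s

From the circular-orbit relation v² = μ/r at r = 12200 km: μ = v²r = (1.98)² × 12200 = 47828.9 km³/s².
The Hohmann ellipse has a_t = (r₁ + r₂)/2 = 44050 km.
At r₁ the circular-orbit speed is v₁ = √(μ/r₁) = 1.980 km/s.
Transfer-orbit speed at r₁ (v² = μ(2/r − 1/a)): v_p = √[μ(2/r₁ − 1/a_t)] = 2.599 km/s.
First burn Δv₁ = |v_p − v₁| = 0.6190 km/s.
At r₂, v₂ = √(μ/r₂) = 0.79382 km/s.
Transfer-orbit speed at r₂: v_a = √[μ(2/r₂ − 1/a_t)] = 0.41776 km/s.
Second burn Δv₂ = |v₂ − v_a| = 0.3761 km/s.
Total Δv = Δv₁ + Δv₂ = 0.9951 km/s.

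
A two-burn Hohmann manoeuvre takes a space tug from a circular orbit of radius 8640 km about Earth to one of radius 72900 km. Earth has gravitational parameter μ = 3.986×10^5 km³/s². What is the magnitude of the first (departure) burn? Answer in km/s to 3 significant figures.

Transfer-ellipse semi-major axis a_t = (r₁ + r₂)/2 = (8640 + 72900)/2 = 40770 km.
Circular speed at r = 8640 km: v_c = √(μ/r) = 6.792 km/s.
Vis-viva on the transfer ellipse at r = 8640 km gives v_t = √[μ(2/r − 1/a_t)] = 9.082 km/s.
Δv₁ = |v_t − v_c| = |9.082 − 6.792| = 2.290 km/s.

Δv₁ = 2.29 km/s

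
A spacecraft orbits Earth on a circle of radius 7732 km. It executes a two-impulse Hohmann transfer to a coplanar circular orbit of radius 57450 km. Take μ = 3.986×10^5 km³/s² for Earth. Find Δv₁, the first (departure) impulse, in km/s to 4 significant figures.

The Hohmann ellipse has a_t = (r₁ + r₂)/2 = 32591 km.
On the circular orbit at r = 7732 km, v_c = √(μ/r) = 7.180 km/s.
Transfer-orbit speed at the same r (vis-viva, a = a_t): v_t = √[μ(2/r − 1/a_t)] = 9.533 km/s.
Δv₁ = |v_t − v_c| = |9.533 − 7.180| = 2.353 km/s.

Δv₁ = 2.353 km/s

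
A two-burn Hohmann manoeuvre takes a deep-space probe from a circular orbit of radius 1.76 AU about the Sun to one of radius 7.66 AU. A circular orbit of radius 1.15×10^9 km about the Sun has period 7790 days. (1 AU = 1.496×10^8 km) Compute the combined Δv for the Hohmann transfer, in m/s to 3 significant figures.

From Kepler's third law T² = 4π²r³/μ at r = 1.15×10^9 km, T = 7790 days = 7790 × 86400 s = 6.73056×10^8 s: μ = 4π²r³/T² = 1.32541×10^11 km³/s².
In km: r₁ = 1.76 × 1.496×10^8 = 2.63296×10^8 km; r₂ = 7.66 × 1.496×10^8 = 1.145936×10^9 km.
Transfer-ellipse semi-major axis a_t = (r₁ + r₂)/2 = (2.63296×10^8 + 1.145936×10^9)/2 = 7.04616×10^8 km.
At r₁ the circular-orbit speed is v₁ = √(μ/r₁) = 22.4364 km/s.
On the transfer ellipse at r₁, v² = μ(2/r − 1/a) gives v_p = √[μ(2/r₁ − 1/a_t)] = 28.6126 km/s.
First burn Δv₁ = |v_p − v₁| = 6.176 km/s.
At r₂, v₂ = √(μ/r₂) = 10.7546 km/s.
Transfer-orbit speed at r₂: v_a = √[μ(2/r₂ − 1/a_t)] = 6.57417 km/s.
Second burn Δv₂ = |v₂ − v_a| = 4.180 km/s.
Δv = Δv₁ + Δv₂ = 6.176 + 4.180 = 10.36 km/s.

Δv = 10400 m/s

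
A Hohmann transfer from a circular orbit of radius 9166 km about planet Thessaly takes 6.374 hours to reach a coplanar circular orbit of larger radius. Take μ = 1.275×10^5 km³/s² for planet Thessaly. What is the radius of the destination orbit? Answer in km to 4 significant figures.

r₂ = 28730 km

Transfer time t = 6.374 hours = 22946.4 s, and t = π√(a_t³/μ).
So a_t = (μ t²/π²)^(1/3) = (1.275×10^5 × (22946.4)² / π²)^(1/3) = 18947 km.
Since a_t = (r₁ + r₂)/2, r₂ = 2a_t − r₁ = 2×18947 − 9166 = 28728 km.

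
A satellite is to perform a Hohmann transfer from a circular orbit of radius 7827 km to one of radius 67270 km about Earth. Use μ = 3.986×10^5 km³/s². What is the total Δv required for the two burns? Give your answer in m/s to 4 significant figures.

Δv = 3738 m/s

Semi-major axis of the transfer orbit: a_t = (7827 + 67270)/2 = 37548.5 km.
At r₁ the circular-orbit speed is v₁ = √(μ/r₁) = 7.1363 km/s.
Transfer-orbit speed at r₁ (vis-viva): v_p = √[μ(2/r₁ − 1/a_t)] = 9.5518 km/s.
First burn Δv₁ = |v_p − v₁| = 2.4155 km/s.
At r₂, v₂ = √(μ/r₂) = 2.4342 km/s.
Transfer-orbit speed at r₂: v_a = √[μ(2/r₂ − 1/a_t)] = 1.1114 km/s.
Second burn Δv₂ = |v₂ − v_a| = 1.3228 km/s.
Total Δv = Δv₁ + Δv₂ = 3.738 km/s.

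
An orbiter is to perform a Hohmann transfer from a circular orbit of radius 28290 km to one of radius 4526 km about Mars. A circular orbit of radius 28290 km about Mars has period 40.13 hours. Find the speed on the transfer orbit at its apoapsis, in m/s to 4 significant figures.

v = 646.2 m/s

From Kepler's third law T² = 4π²r³/μ at r = 28290 km, T = 40.13 hours = 40.13 × 3600 s = 1.44468×10^5 s: μ = 4π²r³/T² = 42826.8 km³/s².
Transfer-ellipse semi-major axis a_t = (r₁ + r₂)/2 = (28290 + 4526)/2 = 16408 km.
The apoapsis of the transfer ellipse is at r = 28290 km.
From the vis-viva equation, v = √[μ(2/r − 1/a_t)] = 0.6462 km/s.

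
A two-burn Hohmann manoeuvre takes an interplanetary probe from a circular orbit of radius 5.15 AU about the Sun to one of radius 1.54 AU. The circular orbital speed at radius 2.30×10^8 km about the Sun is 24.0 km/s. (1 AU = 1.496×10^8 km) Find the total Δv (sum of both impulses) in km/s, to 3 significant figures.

From the circular-orbit relation v² = μ/r at r = 2.30×10^8 km: μ = v²r = (24.0)² × 2.30×10^8 = 1.32480×10^11 km³/s².
In km: r₁ = 5.15 × 1.496×10^8 = 7.7044×10^8 km; r₂ = 1.54 × 1.496×10^8 = 2.30384×10^8 km.
The Hohmann ellipse has a_t = (r₁ + r₂)/2 = 5.00412×10^8 km.
At r₁ the circular-orbit speed is v₁ = √(μ/r₁) = 13.1131 km/s.
On the transfer ellipse at r₁, vis-viva gives v_a = √[μ(2/r₁ − 1/a_t)] = 8.89750 km/s.
First burn Δv₁ = |v_a − v₁| = 4.2156 km/s.
At r₂, v₂ = √(μ/r₂) = 23.9800 km/s.
Transfer-orbit speed at r₂: v_p = √[μ(2/r₂ − 1/a_t)] = 29.7546 km/s.
Second burn Δv₂ = |v₂ − v_p| = 5.7746 km/s.
Total Δv = Δv₁ + Δv₂ = 9.990 km/s.

Δv = 9.99 km/s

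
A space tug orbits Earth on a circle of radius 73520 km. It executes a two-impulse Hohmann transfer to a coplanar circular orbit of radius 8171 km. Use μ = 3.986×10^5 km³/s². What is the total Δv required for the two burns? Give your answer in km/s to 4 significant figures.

Δv = 3.673 km/s

The Hohmann ellipse has a_t = (r₁ + r₂)/2 = 40845.5 km.
At r₁ the circular-orbit speed is v₁ = √(μ/r₁) = 2.328 km/s.
Transfer-orbit speed at r₁ (vis-viva): v_a = √[μ(2/r₁ − 1/a_t)] = 1.041 km/s.
First burn Δv₁ = |v_a − v₁| = 1.287 km/s.
At r₂, v₂ = √(μ/r₂) = 6.984 km/s.
Transfer-orbit speed at r₂: v_p = √[μ(2/r₂ − 1/a_t)] = 9.370 km/s.
Second burn Δv₂ = |v₂ − v_p| = 2.386 km/s.
Total Δv = Δv₁ + Δv₂ = 3.673 km/s.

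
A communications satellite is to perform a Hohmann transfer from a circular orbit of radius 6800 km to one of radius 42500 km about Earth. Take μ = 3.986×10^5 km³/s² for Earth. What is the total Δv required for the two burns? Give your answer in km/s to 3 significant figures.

Δv = 3.85 km/s

The Hohmann ellipse has a_t = (r₁ + r₂)/2 = 24650 km.
Circular speed at r₁: v₁ = √(μ/r₁) = √(3.986×10^5/6800) = 7.6562 km/s.
On the transfer ellipse at r₁, vis-viva gives v_p = √[μ(2/r₁ − 1/a_t)] = 10.053 km/s.
First burn Δv₁ = |v_p − v₁| = 2.397 km/s.
Circular speed at r₂: v₂ = √(μ/r₂) = 3.062 km/s.
Transfer-orbit speed at r₂: v_a = √[μ(2/r₂ − 1/a_t)] = 1.608 km/s.
Second burn Δv₂ = |v₂ − v_a| = 1.454 km/s.
Δv = Δv₁ + Δv₂ = 2.397 + 1.454 = 3.851 km/s.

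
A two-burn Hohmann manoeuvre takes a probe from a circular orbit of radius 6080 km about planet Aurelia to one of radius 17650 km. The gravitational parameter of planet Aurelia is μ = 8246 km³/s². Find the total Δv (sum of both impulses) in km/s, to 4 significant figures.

Semi-major axis of the transfer orbit: a_t = (6080 + 17650)/2 = 11865 km.
Circular speed at r₁: v₁ = √(μ/r₁) = √(8246/6080) = 1.1646 km/s.
On the transfer ellipse at r₁, v² = μ(2/r − 1/a) gives v_p = √[μ(2/r₁ − 1/a_t)] = 1.4204 km/s.
First burn Δv₁ = |v_p − v₁| = 0.2558 km/s.
Circular speed at r₂: v₂ = √(μ/r₂) = 0.6835 km/s.
Transfer-orbit speed at r₂: v_a = √[μ(2/r₂ − 1/a_t)] = 0.4893 km/s.
Second burn Δv₂ = |v₂ − v_a| = 0.1942 km/s.
Total Δv = Δv₁ + Δv₂ = 0.4500 km/s.

Δv = 0.4500 km/s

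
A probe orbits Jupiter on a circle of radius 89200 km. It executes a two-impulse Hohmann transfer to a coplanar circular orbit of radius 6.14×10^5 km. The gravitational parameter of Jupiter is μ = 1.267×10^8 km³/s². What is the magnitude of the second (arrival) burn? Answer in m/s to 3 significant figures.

Δv₂ = 7130 m/s

The Hohmann ellipse has a_t = (r₁ + r₂)/2 = 3.516×10^5 km.
On the circular orbit at r = 6.140×10^5 km, v_c = √(μ/r) = 14.365 km/s.
Vis-viva on the transfer ellipse at r = 6.140×10^5 km gives v_t = √[μ(2/r − 1/a_t)] = 7.2354 km/s.
Δv₂ = |v_t − v_c| = |7.2354 − 14.365| = 7.130 km/s.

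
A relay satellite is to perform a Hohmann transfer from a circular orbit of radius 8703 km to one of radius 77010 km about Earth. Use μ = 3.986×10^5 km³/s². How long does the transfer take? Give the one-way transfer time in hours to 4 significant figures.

Transfer-ellipse semi-major axis a_t = (r₁ + r₂)/2 = (8703 + 77010)/2 = 42856.5 km.
Transfer time t = π√(a_t³/μ) = π√((42856.5)³ / 3.986×10^5) = 44150 s.
Converting: 44150 s ÷ 3600 s/hour = 12.26 hours.

t = 12.26 hours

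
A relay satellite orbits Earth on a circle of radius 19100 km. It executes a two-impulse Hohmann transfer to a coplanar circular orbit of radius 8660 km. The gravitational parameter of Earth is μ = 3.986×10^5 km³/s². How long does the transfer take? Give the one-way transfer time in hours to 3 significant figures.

Transfer-ellipse semi-major axis a_t = (r₁ + r₂)/2 = (19100 + 8660)/2 = 13880 km.
Transfer time t = π√(a_t³/μ) = π√((13880)³ / 3.986×10^5) = 8137 s.
Converting: 8137 s ÷ 3600 s/hour = 2.26 hours.

t = 2.26 hours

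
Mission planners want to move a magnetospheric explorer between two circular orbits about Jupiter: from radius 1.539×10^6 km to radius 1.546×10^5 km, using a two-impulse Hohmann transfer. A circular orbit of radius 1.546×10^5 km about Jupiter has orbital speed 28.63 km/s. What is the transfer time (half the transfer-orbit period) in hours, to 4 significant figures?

From the circular-orbit relation v² = μ/r at r = 1.546×10^5 km: μ = v²r = (28.63)² × 1.546×10^5 = 1.26722×10^8 km³/s².
Semi-major axis of the transfer orbit: a_t = (1.539×10^6 + 1.546×10^5)/2 = 8.468×10^5 km.
Transfer time t = π√(a_t³/μ) = π√((8.468×10^5)³ / 1.26722×10^8) = 2.1747×10^5 s.
Converting: 2.1747×10^5 s ÷ 3600 s/hour = 60.41 hours.

t = 60.41 hours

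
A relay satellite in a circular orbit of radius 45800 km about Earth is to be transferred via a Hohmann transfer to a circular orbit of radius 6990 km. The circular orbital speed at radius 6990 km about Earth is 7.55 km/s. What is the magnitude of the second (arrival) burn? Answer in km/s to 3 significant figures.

From the circular-orbit relation v² = μ/r at r = 6990 km: μ = v²r = (7.55)² × 6990 = 3.98447×10^5 km³/s².
Semi-major axis of the transfer orbit: a_t = (45800 + 6990)/2 = 26395 km.
On the circular orbit at r = 6990 km, v_c = √(μ/r) = 7.550 km/s.
Vis-viva on the transfer ellipse at r = 6990 km gives v_t = √[μ(2/r − 1/a_t)] = 9.945 km/s.
Δv₂ = |v_t − v_c| = |9.945 − 7.550| = 2.395 km/s.

Δv₂ = 2.40 km/s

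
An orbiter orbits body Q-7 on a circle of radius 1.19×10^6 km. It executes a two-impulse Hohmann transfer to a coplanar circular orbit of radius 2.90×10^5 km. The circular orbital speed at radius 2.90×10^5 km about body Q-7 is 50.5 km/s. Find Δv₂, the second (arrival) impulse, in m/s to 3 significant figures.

From the circular-orbit relation v² = μ/r at r = 2.90×10^5 km: μ = v²r = (50.5)² × 2.90×10^5 = 7.39572×10^8 km³/s².
The Hohmann ellipse has a_t = (r₁ + r₂)/2 = 7.400×10^5 km.
On the circular orbit at r = 2.900×10^5 km, v_c = √(μ/r) = 50.50 km/s.
Transfer-orbit speed at the same r (vis-viva, a = a_t): v_t = √[μ(2/r − 1/a_t)] = 64.04 km/s.
Δv₂ = |v_t − v_c| = |64.04 − 50.50| = 13.54 km/s.

Δv₂ = 13500 m/s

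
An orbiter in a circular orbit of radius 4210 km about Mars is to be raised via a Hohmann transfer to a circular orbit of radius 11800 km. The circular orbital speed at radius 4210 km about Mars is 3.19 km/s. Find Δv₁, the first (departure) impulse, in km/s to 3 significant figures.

From the circular-orbit relation v² = μ/r at r = 4210 km: μ = v²r = (3.19)² × 4210 = 42841.4 km³/s².
Transfer-ellipse semi-major axis a_t = (r₁ + r₂)/2 = (4210 + 11800)/2 = 8005 km.
On the circular orbit at r = 4210 km, v_c = √(μ/r) = 3.190 km/s.
Vis-viva on the transfer ellipse at r = 4210 km gives v_t = √[μ(2/r − 1/a_t)] = 3.873 km/s.
Δv₁ = |v_t − v_c| = |3.873 − 3.190| = 0.6830 km/s.

Δv₁ = 0.683 km/s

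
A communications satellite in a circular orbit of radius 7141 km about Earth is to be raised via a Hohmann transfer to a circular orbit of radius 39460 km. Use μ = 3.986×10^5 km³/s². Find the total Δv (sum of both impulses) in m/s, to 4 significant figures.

Semi-major axis of the transfer orbit: a_t = (7141 + 39460)/2 = 23300.5 km.
At r₁ the circular-orbit speed is v₁ = √(μ/r₁) = 7.47118 km/s.
On the transfer ellipse at r₁, v² = μ(2/r − 1/a) gives v_p = √[μ(2/r₁ − 1/a_t)] = 9.72266 km/s.
First burn Δv₁ = |v_p − v₁| = 2.251 km/s.
Circular speed at r₂: v₂ = √(μ/r₂) = 3.178 km/s.
Transfer-orbit speed at r₂: v_a = √[μ(2/r₂ − 1/a_t)] = 1.759 km/s.
Second burn Δv₂ = |v₂ − v_a| = 1.419 km/s.
Total Δv = Δv₁ + Δv₂ = 3.670 km/s.

Δv = 3670 m/s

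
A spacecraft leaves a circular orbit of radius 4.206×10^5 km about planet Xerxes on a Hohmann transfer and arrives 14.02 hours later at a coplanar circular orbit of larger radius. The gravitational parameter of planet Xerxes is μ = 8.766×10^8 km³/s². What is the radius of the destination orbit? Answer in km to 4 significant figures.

Transfer time t = 14.02 hours = 50472 s, and t = π√(a_t³/μ).
So a_t = (μ t²/π²)^(1/3) = (8.766×10^8 × (50472)² / π²)^(1/3) = 6.0935×10^5 km.
Since a_t = (r₁ + r₂)/2, r₂ = 2a_t − r₁ = 2×6.0935×10^5 − 4.206×10^5 = 7.981×10^5 km.

r₂ = 7.981×10^5 km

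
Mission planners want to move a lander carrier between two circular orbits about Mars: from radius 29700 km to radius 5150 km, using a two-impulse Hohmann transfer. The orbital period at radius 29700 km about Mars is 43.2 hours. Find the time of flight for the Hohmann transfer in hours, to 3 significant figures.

From Kepler's third law T² = 4π²r³/μ at r = 29700 km, T = 43.2 hours = 43.2 × 3600 s = 1.5552×10^5 s: μ = 4π²r³/T² = 42761.9 km³/s².
Semi-major axis of the transfer orbit: a_t = (29700 + 5150)/2 = 17425 km.
Half the transfer-orbit period gives t = π√(a_t³/μ) = 34940 s.
Converting: 34940 s ÷ 3600 s/hour = 9.71 hours.

t = 9.71 hours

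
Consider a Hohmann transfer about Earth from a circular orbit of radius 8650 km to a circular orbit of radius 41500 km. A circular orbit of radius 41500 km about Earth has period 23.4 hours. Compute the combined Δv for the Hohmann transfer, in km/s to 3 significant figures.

From Kepler's third law T² = 4π²r³/μ at r = 41500 km, T = 23.4 hours = 23.4 × 3600 s = 84240 s: μ = 4π²r³/T² = 3.97619×10^5 km³/s².
Transfer-ellipse semi-major axis a_t = (r₁ + r₂)/2 = (8650 + 41500)/2 = 25075 km.
Circular speed at r₁: v₁ = √(μ/r₁) = √(3.97619×10^5/8650) = 6.77994 km/s.
Transfer-orbit speed at r₁ (vis-viva): v_p = √[μ(2/r₁ − 1/a_t)] = 8.72226 km/s.
First burn Δv₁ = |v_p − v₁| = 1.9423 km/s.
At r₂, v₂ = √(μ/r₂) = 3.0953 km/s.
Transfer-orbit speed at r₂: v_a = √[μ(2/r₂ − 1/a_t)] = 1.8180 km/s.
Second burn Δv₂ = |v₂ − v_a| = 1.2773 km/s.
Δv = Δv₁ + Δv₂ = 1.9423 + 1.2773 = 3.220 km/s.

Δv = 3.22 km/s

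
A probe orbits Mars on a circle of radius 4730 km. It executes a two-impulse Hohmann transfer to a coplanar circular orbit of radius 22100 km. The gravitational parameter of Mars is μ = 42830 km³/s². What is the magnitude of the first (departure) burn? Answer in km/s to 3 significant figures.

Δv₁ = 0.853 km/s

The Hohmann ellipse has a_t = (r₁ + r₂)/2 = 13415 km.
Circular speed at r = 4730 km: v_c = √(μ/r) = 3.00915 km/s.
Transfer-orbit speed at the same r (vis-viva, a = a_t): v_t = √[μ(2/r − 1/a_t)] = 3.86228 km/s.
Δv₁ = |v_t − v_c| = |3.86228 − 3.00915| = 0.8531 km/s.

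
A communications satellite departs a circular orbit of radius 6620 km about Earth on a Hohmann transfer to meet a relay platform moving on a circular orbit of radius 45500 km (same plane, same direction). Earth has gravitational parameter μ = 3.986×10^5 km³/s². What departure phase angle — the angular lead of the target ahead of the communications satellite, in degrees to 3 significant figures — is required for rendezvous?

φ = 102°

The Hohmann ellipse has a_t = (r₁ + r₂)/2 = 26060 km.
The half-period of the transfer ellipse is t = π√(a_t³/μ) = 20933.5 s.
Target angular speed ω₂ = √(μ/r₂³) = 6.50506×10^-5 rad/s.
Angle swept by the target during transfer: ω₂·t = 1.3617 rad = 78.02°.
The communications satellite traverses 180° on the transfer ellipse, so the target must lead by 180° − 78.02° = 102°.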